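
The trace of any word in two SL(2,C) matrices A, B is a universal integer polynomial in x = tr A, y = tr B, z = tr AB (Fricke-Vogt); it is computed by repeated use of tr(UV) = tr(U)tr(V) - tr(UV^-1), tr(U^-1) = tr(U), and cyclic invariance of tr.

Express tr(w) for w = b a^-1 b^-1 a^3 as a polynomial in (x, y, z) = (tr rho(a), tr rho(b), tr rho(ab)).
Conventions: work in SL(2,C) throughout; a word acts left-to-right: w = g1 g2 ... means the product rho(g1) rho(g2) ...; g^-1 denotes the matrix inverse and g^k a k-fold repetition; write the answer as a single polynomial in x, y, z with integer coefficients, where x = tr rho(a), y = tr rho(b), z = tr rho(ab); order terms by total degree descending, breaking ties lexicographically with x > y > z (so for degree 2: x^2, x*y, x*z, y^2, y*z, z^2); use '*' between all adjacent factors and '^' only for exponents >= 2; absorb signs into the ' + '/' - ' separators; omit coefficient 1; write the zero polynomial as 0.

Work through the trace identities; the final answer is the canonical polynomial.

reduce: trace(a^2) = trace(a) trace(a) - trace(1)   [square of a] = x^2 - 2
trace(a^3) = trace(a) trace(a^2) - trace(a)   [square of a] = x^3 - 3*x
trace(b a^2) = trace(a) trace(b a) - trace(b)   [square of a] = x*z - y
reduce: trace(a^2 b a) = trace(a) trace(b a^2) - trace(b a)   [square of a] = x^2*z - x*y - z
trace(a^3 b a) = trace(a) trace(a^2 b a) - trace(a^2 b)   [square of a] = x^3*z - x^2*y - 2*x*z + y
trace(b a b a) = trace(b a) trace(b a) - trace(1)   [split at a repeated b] = z^2 - 2
trace(b a b) = trace(b) trace(a b) - trace(a)   [square of b] = y*z - x
so trace(b a b a^2) = trace(a) trace(b a b a) - trace(b a b)   [square of a] = x*z^2 - y*z - x
so trace(a^3 b a b) = trace(a) trace(b a b a^2) - trace(b a b a)   [square of a] = x^2*z^2 - x*y*z - x^2 - z^2 + 2
reduce: trace(b^-1 a^3 b a) = trace(a^3 b a) trace(b) - trace(a^3 b a b)   [inverse elimination on b] = x^3*y*z - x^2*y^2 - x^2*z^2 - x*y*z + x^2 + y^2 + z^2 - 2
trace(b a^-1 b^-1 a^3) = trace(b^-1 a^3 b) trace(a) - trace(b^-1 a^3 b a)   [inverse elimination on a] = -x^3*y*z + x^4 + x^2*y^2 + x^2*z^2 + x*y*z - 4*x^2 - y^2 - z^2 + 2

-x^3*y*z + x^4 + x^2*y^2 + x^2*z^2 + x*y*z - 4*x^2 - y^2 - z^2 + 2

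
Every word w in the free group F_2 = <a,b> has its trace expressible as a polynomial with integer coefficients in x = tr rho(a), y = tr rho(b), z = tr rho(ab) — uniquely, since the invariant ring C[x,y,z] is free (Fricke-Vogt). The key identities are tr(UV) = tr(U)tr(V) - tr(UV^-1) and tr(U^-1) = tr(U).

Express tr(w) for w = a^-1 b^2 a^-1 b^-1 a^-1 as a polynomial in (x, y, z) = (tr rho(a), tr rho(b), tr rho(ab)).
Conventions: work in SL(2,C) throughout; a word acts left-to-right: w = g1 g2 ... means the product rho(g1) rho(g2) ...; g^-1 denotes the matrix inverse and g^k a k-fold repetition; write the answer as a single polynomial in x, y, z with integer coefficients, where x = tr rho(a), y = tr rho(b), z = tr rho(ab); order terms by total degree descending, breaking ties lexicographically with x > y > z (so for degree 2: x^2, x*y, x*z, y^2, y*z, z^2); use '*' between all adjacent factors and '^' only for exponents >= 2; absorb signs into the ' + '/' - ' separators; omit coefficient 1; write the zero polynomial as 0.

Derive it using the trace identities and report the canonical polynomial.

x^2*y^2*z - x*y^3 - x*y*z^2 - x^2*z + 2*x*y + z

trace(a^-1 b) = trace(b)*trace(a) - trace(b a)  (eliminate a^-1) = x*y - z
trace(a^-2 b) = trace(a^-1 b)*trace(a) - trace(a^-1 b a)  (eliminate a^-1) = x^2*y - x*z - y
and trace(b^2) = trace(b)*trace(b) - trace(1)  (reduce the b square) = y^2 - 2
and trace(a b^2) = trace(b)*trace(a b) - trace(a)  (reduce the b square) = y*z - x
next, trace(b^2 a b) = trace(b)*trace(a b^2) - trace(a b)  (reduce the b square) = y^2*z - x*y - z
next, trace(a b a b) = trace(a b)*trace(a b) - trace(1)  (split on a) = z^2 - 2
and trace(a b a) = trace(a)*trace(b a) - trace(b)  (reduce the a square) = x*z - y
next, trace(b^2 a b a) = trace(b)*trace(a b a b) - trace(a b a)  (reduce the b square) = y*z^2 - x*z - y
trace(a^-1 b^2 a b) = trace(b^2 a b)*trace(a) - trace(b^2 a b a)  (eliminate a^-1) = x*y^2*z - x^2*y - y*z^2 + y
trace(b^2 a b^-1 a^-1) = trace(a^-1 b^2 a)*trace(b) - trace(a^-1 b^2 a b)  (eliminate b^-1) = -x*y^2*z + x^2*y + y^3 + y*z^2 - 3*y
and trace(b^-1 a^-2 b^2 a) = trace(b^2 a b^-1 a^-1)*trace(a) - trace(b^2 a b^-1)  (eliminate a^-1) = -x^2*y^2*z + x^3*y + x*y^3 + x*y*z^2 - 3*x*y - z
next, trace(a^-1 b^2 a^-1 b^-1 a^-1) = trace(b^-1 a^-2 b^2)*trace(a) - trace(b^-1 a^-2 b^2 a)  (eliminate a^-1) = x^2*y^2*z - x*y^3 - x*y*z^2 - x^2*z + 2*x*y + z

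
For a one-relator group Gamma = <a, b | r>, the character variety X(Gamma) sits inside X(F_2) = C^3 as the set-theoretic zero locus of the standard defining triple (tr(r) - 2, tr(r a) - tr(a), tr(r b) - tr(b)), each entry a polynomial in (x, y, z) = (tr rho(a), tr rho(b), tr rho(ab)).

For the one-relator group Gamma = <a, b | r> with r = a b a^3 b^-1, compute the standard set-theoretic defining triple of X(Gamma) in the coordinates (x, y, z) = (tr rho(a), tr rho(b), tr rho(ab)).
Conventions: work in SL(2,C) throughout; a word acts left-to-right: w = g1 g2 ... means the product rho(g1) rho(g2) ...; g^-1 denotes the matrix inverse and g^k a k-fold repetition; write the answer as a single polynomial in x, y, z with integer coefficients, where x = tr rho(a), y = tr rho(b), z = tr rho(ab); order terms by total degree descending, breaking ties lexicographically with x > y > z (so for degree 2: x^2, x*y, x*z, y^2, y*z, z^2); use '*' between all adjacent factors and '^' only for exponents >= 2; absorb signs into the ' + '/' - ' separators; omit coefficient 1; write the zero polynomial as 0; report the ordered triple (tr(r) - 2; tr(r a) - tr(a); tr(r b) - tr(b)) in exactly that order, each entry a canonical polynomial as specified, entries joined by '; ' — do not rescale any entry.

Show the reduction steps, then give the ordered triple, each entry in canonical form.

tr(b a^2) = tr(a) * tr(b a) - tr(b) = x*z - y
tr(a^2 b a) = tr(a) * tr(b a^2) - tr(b a) = x^2*z - x*y - z
tr(a b a^3) = tr(a) * tr(a^2 b a) - tr(a^2 b) = x^3*z - x^2*y - 2*x*z + y
tr(b a b a) = tr(a b) * tr(a b) - tr(1) = z^2 - 2
tr(b a b) = tr(b) * tr(a b) - tr(a) = y*z - x
tr(b a b a^2) = tr(a) * tr(b a b a) - tr(b a b) = x*z^2 - y*z - x
tr(a b a^3 b) = tr(a) * tr(b a b a^2) - tr(b a b a) = x^2*z^2 - x*y*z - x^2 - z^2 + 2
tr(a b a^3 b^-1) = tr(a b a^3) * tr(b) - tr(a b a^3 b) = x^3*y*z - x^2*y^2 - x^2*z^2 - x*y*z + x^2 + y^2 + z^2 - 2
tr(a^2 b a^3) = tr(a) * tr(a b a^3) - tr(a b a^2) = x^4*z - x^3*y - 3*x^2*z + 2*x*y + z
tr(a^2) = tr(a) * tr(a) - tr(1) = x^2 - 2
tr(b a^2 b) = tr(b) * tr(a^2 b) - tr(a^2) = x*y*z - x^2 - y^2 + 2
tr(b a^2 b a^2) = tr(a) * tr(b a^2 b a) - tr(b a^2 b) = x^2*z^2 - 2*x*y*z + y^2 - 2
tr(a^2 b a^3 b) = tr(a) * tr(b a^2 b a^2) - tr(b a^2 b a) = x^3*z^2 - 2*x^2*y*z + x*y^2 - x*z^2 + y*z - x
tr(a b a^3 b^-1 a) = tr(a^2 b a^3) * tr(b) - tr(a^2 b a^3 b) = x^4*y*z - x^3*y^2 - x^3*z^2 - x^2*y*z + x*y^2 + x*z^2 + x
assemble the triple (tr(r) - 2; tr(r a) - x; tr(r b) - y)

x^3*y*z - x^2*y^2 - x^2*z^2 - x*y*z + x^2 + y^2 + z^2 - 4; x^4*y*z - x^3*y^2 - x^3*z^2 - x^2*y*z + x*y^2 + x*z^2; x^3*z - x^2*y - 2*x*z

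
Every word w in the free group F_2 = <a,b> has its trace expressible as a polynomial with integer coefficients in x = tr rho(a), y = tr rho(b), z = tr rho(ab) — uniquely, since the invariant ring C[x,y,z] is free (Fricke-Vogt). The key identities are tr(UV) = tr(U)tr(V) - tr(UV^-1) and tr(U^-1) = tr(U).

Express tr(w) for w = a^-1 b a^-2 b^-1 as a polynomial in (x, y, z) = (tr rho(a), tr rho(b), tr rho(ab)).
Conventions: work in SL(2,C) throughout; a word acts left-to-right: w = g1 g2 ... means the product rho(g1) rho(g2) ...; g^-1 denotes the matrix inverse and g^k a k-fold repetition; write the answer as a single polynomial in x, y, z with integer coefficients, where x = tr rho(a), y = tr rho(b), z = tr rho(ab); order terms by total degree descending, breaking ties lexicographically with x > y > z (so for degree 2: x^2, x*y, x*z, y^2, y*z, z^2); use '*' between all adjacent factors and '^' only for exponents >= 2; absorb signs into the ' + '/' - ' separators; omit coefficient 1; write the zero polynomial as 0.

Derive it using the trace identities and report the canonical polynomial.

reduce: tr(a^-1) = tr(a) = x
tr(b a b) = tr(b)*tr(a b) - tr(a) = y*z - x
so tr(b a b a) = tr(b a)*tr(b a) - tr(1) = z^2 - 2
tr(a b a^-1 b) = tr(b a b)*tr(a) - tr(b a b a) = x*y*z - x^2 - z^2 + 2
so tr(b a^-1 b^-1 a) = tr(a b a^-1)*tr(b) - tr(a b a^-1 b) = -x*y*z + x^2 + y^2 + z^2 - 2
so tr(a^-1 b^-1 a^-1 b) = tr(b a^-1 b^-1)*tr(a) - tr(b a^-1 b^-1 a) = x*y*z - y^2 - z^2 + 2
reduce: tr(a^-1 b a^-2 b^-1) = tr(a^-1 b^-1 a^-1 b)*tr(a) - tr(a^-1 b^-1 a^-1 b a) = x^2*y*z - x*y^2 - x*z^2 + x

x^2*y*z - x*y^2 - x*z^2 + x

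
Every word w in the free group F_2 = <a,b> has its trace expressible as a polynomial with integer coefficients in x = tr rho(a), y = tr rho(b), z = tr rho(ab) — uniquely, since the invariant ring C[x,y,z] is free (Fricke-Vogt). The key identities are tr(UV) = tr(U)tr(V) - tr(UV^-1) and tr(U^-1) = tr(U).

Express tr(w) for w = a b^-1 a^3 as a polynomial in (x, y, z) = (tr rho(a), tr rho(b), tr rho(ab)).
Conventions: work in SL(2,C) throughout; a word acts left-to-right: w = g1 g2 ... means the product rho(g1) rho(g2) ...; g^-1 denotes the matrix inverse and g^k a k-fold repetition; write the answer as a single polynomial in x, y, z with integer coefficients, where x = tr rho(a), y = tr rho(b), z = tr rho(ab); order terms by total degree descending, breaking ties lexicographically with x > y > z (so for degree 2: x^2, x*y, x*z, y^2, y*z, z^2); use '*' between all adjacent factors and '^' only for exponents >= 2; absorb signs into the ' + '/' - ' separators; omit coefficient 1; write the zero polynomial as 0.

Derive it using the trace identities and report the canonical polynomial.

trace(a^2) = trace(a) trace(a) - trace(1)   [square of a] = x^2 - 2
so trace(a^3) = trace(a) trace(a^2) - trace(a)   [square of a] = x^3 - 3*x
trace(a^4) = trace(a) trace(a^3) - trace(a^2)   [square of a] = x^4 - 4*x^2 + 2
reduce: trace(b a^2) = trace(a) trace(b a) - trace(b)   [square of a] = x*z - y
trace(a b a^2) = trace(a) trace(b a^2) - trace(b a)   [square of a] = x^2*z - x*y - z
reduce: trace(a^4 b) = trace(a) trace(a b a^2) - trace(a b a)   [square of a] = x^3*z - x^2*y - 2*x*z + y
trace(a b^-1 a^3) = trace(a^4) trace(b) - trace(a^4 b)   [inverse elimination on b] = x^4*y - x^3*z - 3*x^2*y + 2*x*z + y

x^4*y - x^3*z - 3*x^2*y + 2*x*z + y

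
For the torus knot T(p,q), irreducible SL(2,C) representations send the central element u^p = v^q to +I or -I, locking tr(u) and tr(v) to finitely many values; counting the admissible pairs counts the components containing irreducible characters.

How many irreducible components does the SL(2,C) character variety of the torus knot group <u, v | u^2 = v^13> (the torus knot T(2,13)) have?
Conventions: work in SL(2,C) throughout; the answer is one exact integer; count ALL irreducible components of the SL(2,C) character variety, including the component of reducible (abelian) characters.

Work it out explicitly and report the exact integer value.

Gamma = < u, v | u^2 = v^13 > (torus knot T(2,13)); the central element u^2 = v^13 acts as +I or -I in any irreducible SL(2,C) representation.
This locks tr(u) to 2*cos(pi*alpha/2), alpha in 1..1, and tr(v) to 2*cos(pi*beta/13), beta in 1..12, on each component of irreducible characters.
u^2 = (-1)^alpha I and v^13 = (-1)^beta I must agree, so alpha and beta have equal parity.
Enumerate parity-matched pairs: 1*6 odd-odd plus 0*6 even-even gives 6.
components with irreducible characters: 6; plus the single component of reducible (abelian) characters: total 7.

7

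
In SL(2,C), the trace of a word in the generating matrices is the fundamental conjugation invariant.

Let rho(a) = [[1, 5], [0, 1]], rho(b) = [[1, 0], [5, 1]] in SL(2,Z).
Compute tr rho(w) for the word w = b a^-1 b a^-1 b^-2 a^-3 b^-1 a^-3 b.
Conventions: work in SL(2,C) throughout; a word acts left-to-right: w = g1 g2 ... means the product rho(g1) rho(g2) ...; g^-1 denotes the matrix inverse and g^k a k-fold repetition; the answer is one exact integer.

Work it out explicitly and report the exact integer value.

13272502

rho(b) = [[1, 0], [5, 1]]
... * rho(a^-1) = [[1, -5], [0, 1]]  ->  [[1, -5], [5, -24]]
... * rho(b) = [[1, 0], [5, 1]]  ->  [[-24, -5], [-115, -24]]
... * rho(a^-1) = [[1, -5], [0, 1]]  ->  [[-24, 115], [-115, 551]]
... * rho(b^-1) = [[1, 0], [-5, 1]]  ->  [[-599, 115], [-2870, 551]]
... * rho(b^-1) = [[1, 0], [-5, 1]]  ->  [[-1174, 115], [-5625, 551]]
... * rho(a^-1) = [[1, -5], [0, 1]]  ->  [[-1174, 5985], [-5625, 28676]]
... * rho(a^-1) = [[1, -5], [0, 1]]  ->  [[-1174, 11855], [-5625, 56801]]
... * rho(a^-1) = [[1, -5], [0, 1]]  ->  [[-1174, 17725], [-5625, 84926]]
... * rho(b^-1) = [[1, 0], [-5, 1]]  ->  [[-89799, 17725], [-430255, 84926]]
... * rho(a^-1) = [[1, -5], [0, 1]]  ->  [[-89799, 466720], [-430255, 2236201]]
... * rho(a^-1) = [[1, -5], [0, 1]]  ->  [[-89799, 915715], [-430255, 4387476]]
... * rho(a^-1) = [[1, -5], [0, 1]]  ->  [[-89799, 1364710], [-430255, 6538751]]
... * rho(b) = [[1, 0], [5, 1]]  ->  [[6733751, 1364710], [32263500, 6538751]]
tr = 6733751 + 6538751 = 13272502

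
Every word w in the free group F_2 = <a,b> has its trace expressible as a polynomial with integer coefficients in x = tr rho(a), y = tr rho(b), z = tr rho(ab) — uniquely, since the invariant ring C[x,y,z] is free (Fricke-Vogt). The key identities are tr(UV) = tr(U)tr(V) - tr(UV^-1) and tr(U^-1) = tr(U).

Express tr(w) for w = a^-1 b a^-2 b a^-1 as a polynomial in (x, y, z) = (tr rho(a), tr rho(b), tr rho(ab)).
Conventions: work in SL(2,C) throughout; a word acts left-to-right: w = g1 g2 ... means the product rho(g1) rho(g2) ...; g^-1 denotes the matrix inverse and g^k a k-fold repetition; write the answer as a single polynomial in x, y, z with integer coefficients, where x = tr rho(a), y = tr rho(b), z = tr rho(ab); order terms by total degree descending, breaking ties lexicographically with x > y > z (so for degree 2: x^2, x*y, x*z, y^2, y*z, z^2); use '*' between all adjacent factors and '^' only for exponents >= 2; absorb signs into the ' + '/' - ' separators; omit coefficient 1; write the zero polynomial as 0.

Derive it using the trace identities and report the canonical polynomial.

trace(b^2) = trace(b)*trace(b) - trace(1) = y^2 - 2
so trace(b^2 a) = trace(b)*trace(a b) - trace(a) = y*z - x
reduce: trace(b^2 a^-1) = trace(b^2)*trace(a) - trace(b^2 a) = x*y^2 - y*z - x
trace(b a^-2 b) = trace(b^2 a^-1)*trace(a) - trace(b^2) = x^2*y^2 - x*y*z - x^2 - y^2 + 2
so trace(b a b a) = trace(b a)*trace(b a) - trace(1)   [split at repeated b] = z^2 - 2
reduce: trace(a^-1 b a b) = trace(b a b)*trace(a) - trace(b a b a) = x*y*z - x^2 - z^2 + 2
so trace(b a^-2 b a) = trace(a^-1 b a b)*trace(a) - trace(a^-1 b a b a) = x^2*y*z - x^3 - x*z^2 - y*z + 3*x
so trace(b a^-2 b a^-1) = trace(b a^-2 b)*trace(a) - trace(b a^-2 b a) = x^3*y^2 - 2*x^2*y*z - x*y^2 + x*z^2 + y*z - x
trace(a^-1 b a^-2 b a^-1) = trace(b a^-2 b a^-1)*trace(a) - trace(b a^-2 b) = x^4*y^2 - 2*x^3*y*z - 2*x^2*y^2 + x^2*z^2 + 2*x*y*z + y^2 - 2

x^4*y^2 - 2*x^3*y*z - 2*x^2*y^2 + x^2*z^2 + 2*x*y*z + y^2 - 2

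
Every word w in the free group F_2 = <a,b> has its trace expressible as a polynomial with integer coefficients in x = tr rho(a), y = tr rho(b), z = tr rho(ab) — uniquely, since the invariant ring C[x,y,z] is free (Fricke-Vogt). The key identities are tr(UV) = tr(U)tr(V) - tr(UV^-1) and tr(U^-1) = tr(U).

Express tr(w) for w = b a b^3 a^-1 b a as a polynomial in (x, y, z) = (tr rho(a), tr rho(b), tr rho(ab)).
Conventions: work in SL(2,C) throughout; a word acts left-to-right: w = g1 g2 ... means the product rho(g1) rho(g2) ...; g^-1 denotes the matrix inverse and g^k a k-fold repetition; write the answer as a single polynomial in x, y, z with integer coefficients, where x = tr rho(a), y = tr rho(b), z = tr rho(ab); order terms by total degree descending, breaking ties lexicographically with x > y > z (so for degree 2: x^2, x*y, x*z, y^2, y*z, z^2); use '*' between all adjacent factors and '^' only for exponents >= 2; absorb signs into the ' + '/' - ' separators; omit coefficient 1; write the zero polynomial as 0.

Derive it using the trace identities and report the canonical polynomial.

x*y^3*z^2 - x^2*y^2*z - y^2*z^3 - x*y^3 - x*y*z^2 + x^2*z + 2*y^2*z + z^3 + 2*x*y - 3*z

tr(a b a b) = tr(b a) tr(b a) - tr(1) = z^2 - 2
tr(a b a) = tr(a) tr(b a) - tr(b) = x*z - y
tr(a b a b^2) = tr(b) tr(a b a b) - tr(a b a) = y*z^2 - x*z - y
tr(a b a b^3) = tr(b) tr(a b a b^2) - tr(a b a b) = y^2*z^2 - x*y*z - y^2 - z^2 + 2
tr(b a b a b^3) = tr(b) tr(a b a b^3) - tr(a b a b^2) = y^3*z^2 - x*y^2*z - y^3 - 2*y*z^2 + x*z + 3*y
tr(a b a b a b) = tr(a b a b) tr(a b) - tr(b a) = z^3 - 3*z
apply: tr(b a b) = tr(b) tr(a b) - tr(a) = y*z - x
apply: tr(a b a b a) = tr(a) tr(b a b a) - tr(b a b) = x*z^2 - y*z - x
tr(a b a b a b^2) = tr(b) tr(a b a b a b) - tr(a b a b a) = y*z^3 - x*z^2 - 2*y*z + x
use: tr(b a b a b^3 a) = tr(b) tr(a b a b a b^2) - tr(a b a b a b) = y^2*z^3 - x*y*z^2 - 2*y^2*z - z^3 + x*y + 3*z
use: tr(b a b^3 a^-1 b a) = tr(b a b a b^3) tr(a) - tr(b a b a b^3 a) = x*y^3*z^2 - x^2*y^2*z - y^2*z^3 - x*y^3 - x*y*z^2 + x^2*z + 2*y^2*z + z^3 + 2*x*y - 3*z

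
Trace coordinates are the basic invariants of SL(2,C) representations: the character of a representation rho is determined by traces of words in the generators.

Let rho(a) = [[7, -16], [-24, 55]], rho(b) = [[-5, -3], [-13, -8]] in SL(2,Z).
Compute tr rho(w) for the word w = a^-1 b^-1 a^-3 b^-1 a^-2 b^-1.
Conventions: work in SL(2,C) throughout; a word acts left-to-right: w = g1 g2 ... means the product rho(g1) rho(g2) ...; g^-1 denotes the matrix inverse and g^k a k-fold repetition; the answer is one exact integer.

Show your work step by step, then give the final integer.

-1762868361774

rho(a^-1) = [[55, 16], [24, 7]]
... * rho(b^-1) = [[-8, 3], [13, -5]]  ->  [[-232, 85], [-101, 37]]
... * rho(a^-1) = [[55, 16], [24, 7]]  ->  [[-10720, -3117], [-4667, -1357]]
... * rho(a^-1) = [[55, 16], [24, 7]]  ->  [[-664408, -193339], [-289253, -84171]]
... * rho(a^-1) = [[55, 16], [24, 7]]  ->  [[-41182576, -11983901], [-17929019, -5217245]]
... * rho(b^-1) = [[-8, 3], [13, -5]]  ->  [[173669895, -63628223], [75607967, -27700832]]
... * rho(a^-1) = [[55, 16], [24, 7]]  ->  [[8024766873, 2333320759], [3493618217, 1015821648]]
... * rho(a^-1) = [[55, 16], [24, 7]]  ->  [[497361876231, 144729515281], [216528721487, 63008643008]]
... * rho(b^-1) = [[-8, 3], [13, -5]]  ->  [[-2097411311195, 768438052288], [-913117412792, 334542949421]]
tr = -2097411311195 + 334542949421 = -1762868361774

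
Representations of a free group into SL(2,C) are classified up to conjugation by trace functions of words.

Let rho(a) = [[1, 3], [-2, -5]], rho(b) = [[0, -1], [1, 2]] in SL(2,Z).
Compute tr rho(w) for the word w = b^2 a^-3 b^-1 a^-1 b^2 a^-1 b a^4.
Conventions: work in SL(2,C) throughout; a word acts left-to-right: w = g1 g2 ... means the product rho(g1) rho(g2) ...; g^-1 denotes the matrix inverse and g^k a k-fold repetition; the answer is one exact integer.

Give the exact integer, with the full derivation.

rho(b) = [[0, -1], [1, 2]]
... * rho(b) = [[0, -1], [1, 2]]  ->  [[-1, -2], [2, 3]]
... * rho(a^-1) = [[-5, -3], [2, 1]]  ->  [[1, 1], [-4, -3]]
... * rho(a^-1) = [[-5, -3], [2, 1]]  ->  [[-3, -2], [14, 9]]
... * rho(a^-1) = [[-5, -3], [2, 1]]  ->  [[11, 7], [-52, -33]]
... * rho(b^-1) = [[2, 1], [-1, 0]]  ->  [[15, 11], [-71, -52]]
... * rho(a^-1) = [[-5, -3], [2, 1]]  ->  [[-53, -34], [251, 161]]
... * rho(b) = [[0, -1], [1, 2]]  ->  [[-34, -15], [161, 71]]
... * rho(b) = [[0, -1], [1, 2]]  ->  [[-15, 4], [71, -19]]
... * rho(a^-1) = [[-5, -3], [2, 1]]  ->  [[83, 49], [-393, -232]]
... * rho(b) = [[0, -1], [1, 2]]  ->  [[49, 15], [-232, -71]]
... * rho(a) = [[1, 3], [-2, -5]]  ->  [[19, 72], [-90, -341]]
... * rho(a) = [[1, 3], [-2, -5]]  ->  [[-125, -303], [592, 1435]]
... * rho(a) = [[1, 3], [-2, -5]]  ->  [[481, 1140], [-2278, -5399]]
... * rho(a) = [[1, 3], [-2, -5]]  ->  [[-1799, -4257], [8520, 20161]]
tr = -1799 + 20161 = 18362

18362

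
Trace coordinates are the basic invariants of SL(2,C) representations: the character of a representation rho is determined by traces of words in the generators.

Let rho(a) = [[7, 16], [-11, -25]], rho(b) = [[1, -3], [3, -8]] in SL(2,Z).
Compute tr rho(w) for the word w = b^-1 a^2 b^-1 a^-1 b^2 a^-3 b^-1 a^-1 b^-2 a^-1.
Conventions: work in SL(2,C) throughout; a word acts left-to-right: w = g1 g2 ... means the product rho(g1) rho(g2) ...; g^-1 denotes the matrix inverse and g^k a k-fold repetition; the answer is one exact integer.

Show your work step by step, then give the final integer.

rho(b^-1) = [[-8, 3], [-3, 1]]
... * rho(a) = [[7, 16], [-11, -25]]  ->  [[-89, -203], [-32, -73]]
... * rho(a) = [[7, 16], [-11, -25]]  ->  [[1610, 3651], [579, 1313]]
... * rho(b^-1) = [[-8, 3], [-3, 1]]  ->  [[-23833, 8481], [-8571, 3050]]
... * rho(a^-1) = [[-25, -16], [11, 7]]  ->  [[689116, 440695], [247825, 158486]]
... * rho(b) = [[1, -3], [3, -8]]  ->  [[2011201, -5592908], [723283, -2011363]]
... * rho(b) = [[1, -3], [3, -8]]  ->  [[-14767523, 38709661], [-5310806, 13921055]]
... * rho(a^-1) = [[-25, -16], [11, 7]]  ->  [[794994346, 507247995], [285901755, 182420281]]
... * rho(a^-1) = [[-25, -16], [11, 7]]  ->  [[-14295130705, -9169173571], [-5140920784, -3297486113]]
... * rho(a^-1) = [[-25, -16], [11, 7]]  ->  [[256517358344, 164537876283], [92250672357, 59172329753]]
... * rho(b^-1) = [[-8, 3], [-3, 1]]  ->  [[-2545752495601, 934089951315], [-915522368115, 335924346824]]
... * rho(a^-1) = [[-25, -16], [11, 7]]  ->  [[73918801854490, 47270669588821], [26583227017939, 16999828317608]]
... * rho(b^-1) = [[-8, 3], [-3, 1]]  ->  [[-733162423602383, 269027075152291], [-263665301096336, 96749509371425]]
... * rho(b^-1) = [[-8, 3], [-3, 1]]  ->  [[5058218163362191, -1930460195654858], [1819073880656413, -694246393917583]]
... * rho(a^-1) = [[-25, -16], [11, 7]]  ->  [[-147690516236258213, -94444711983379062], [-53113557349503738, -33964906847925689]]
tr = -147690516236258213 + -33964906847925689 = -181655423084183902

-181655423084183902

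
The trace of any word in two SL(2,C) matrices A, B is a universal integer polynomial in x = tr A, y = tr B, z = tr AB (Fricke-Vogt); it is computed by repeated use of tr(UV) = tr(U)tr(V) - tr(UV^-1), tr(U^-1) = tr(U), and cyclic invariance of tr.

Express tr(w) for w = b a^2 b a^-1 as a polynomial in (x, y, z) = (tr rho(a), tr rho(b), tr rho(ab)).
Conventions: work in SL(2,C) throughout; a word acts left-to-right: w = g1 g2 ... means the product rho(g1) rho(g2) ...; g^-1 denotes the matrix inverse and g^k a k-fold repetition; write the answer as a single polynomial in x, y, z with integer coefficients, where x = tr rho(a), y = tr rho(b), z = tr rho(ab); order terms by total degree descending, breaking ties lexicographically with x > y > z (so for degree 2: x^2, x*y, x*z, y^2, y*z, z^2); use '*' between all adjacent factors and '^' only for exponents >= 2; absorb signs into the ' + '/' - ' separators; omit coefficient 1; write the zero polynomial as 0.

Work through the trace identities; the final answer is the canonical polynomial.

x^2*y*z - x^3 - x*y^2 - x*z^2 + y*z + 3*x

next, tr(a^2 b) = tr(a)*tr(b a) - tr(b)   [square of a] = x*z - y
tr(a^2) = tr(a)*tr(a) - tr(1)   [square of a] = x^2 - 2
next, tr(b a^2 b) = tr(b)*tr(a^2 b) - tr(a^2)   [square of b] = x*y*z - x^2 - y^2 + 2
tr(b a b a) = tr(b a)*tr(b a) - tr(1)   [split at a repeated b] = z^2 - 2
and tr(b a b) = tr(b)*tr(a b) - tr(a)   [square of b] = y*z - x
and tr(b a^2 b a) = tr(a)*tr(b a b a) - tr(b a b)   [square of a] = x*z^2 - y*z - x
tr(b a^2 b a^-1) = tr(b a^2 b)*tr(a) - tr(b a^2 b a)   [inverse elimination on a] = x^2*y*z - x^3 - x*y^2 - x*z^2 + y*z + 3*x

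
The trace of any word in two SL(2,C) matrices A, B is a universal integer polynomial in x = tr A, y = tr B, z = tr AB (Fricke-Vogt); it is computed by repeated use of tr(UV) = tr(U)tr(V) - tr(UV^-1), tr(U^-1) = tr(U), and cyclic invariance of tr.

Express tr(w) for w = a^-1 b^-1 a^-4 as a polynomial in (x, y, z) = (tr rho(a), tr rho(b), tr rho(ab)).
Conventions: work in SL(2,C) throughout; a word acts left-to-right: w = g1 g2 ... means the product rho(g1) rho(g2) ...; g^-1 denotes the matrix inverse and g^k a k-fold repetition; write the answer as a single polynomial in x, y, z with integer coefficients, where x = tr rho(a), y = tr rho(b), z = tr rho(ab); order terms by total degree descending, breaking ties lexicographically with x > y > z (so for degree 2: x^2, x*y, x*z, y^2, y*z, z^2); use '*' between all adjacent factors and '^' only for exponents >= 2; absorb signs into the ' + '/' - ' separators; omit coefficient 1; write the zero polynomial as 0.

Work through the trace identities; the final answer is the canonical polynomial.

use: tr(b^-1) = tr(b) = y
use: tr(b^-1 a) = tr(a) * tr(b) - tr(a b)   [inverse elimination on b] = x*y - z
tr(a^-1 b^-1) = tr(b^-1) * tr(a) - tr(b^-1 a)   [inverse elimination on a] = z
tr(b^-1 a^-2) = tr(a^-1 b^-1) * tr(a) - tr(a^-1 b^-1 a)   [inverse elimination on a] = x*z - y
use: tr(a^-2 b^-1 a^-1) = tr(b^-1 a^-2) * tr(a) - tr(b^-1 a^-1)   [inverse elimination on a] = x^2*z - x*y - z
use: tr(a^-4 b^-1) = tr(a^-2 b^-1 a^-1) * tr(a) - tr(a^-2 b^-1)   [inverse elimination on a] = x^3*z - x^2*y - 2*x*z + y
tr(a^-1 b^-1 a^-4) = tr(a^-4 b^-1) * tr(a) - tr(a^-4 b^-1 a)   [inverse elimination on a] = x^4*z - x^3*y - 3*x^2*z + 2*x*y + z

x^4*z - x^3*y - 3*x^2*z + 2*x*y + z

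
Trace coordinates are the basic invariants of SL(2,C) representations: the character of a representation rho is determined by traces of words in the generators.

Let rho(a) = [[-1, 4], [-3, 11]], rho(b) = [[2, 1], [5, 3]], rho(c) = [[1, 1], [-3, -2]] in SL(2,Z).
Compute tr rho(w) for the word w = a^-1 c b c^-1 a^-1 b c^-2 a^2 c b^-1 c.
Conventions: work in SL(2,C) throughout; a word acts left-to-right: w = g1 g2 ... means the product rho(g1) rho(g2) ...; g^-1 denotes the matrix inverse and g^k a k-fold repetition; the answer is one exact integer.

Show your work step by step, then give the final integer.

-230923

rho(a^-1) = [[11, -4], [3, -1]]
... * rho(c) = [[1, 1], [-3, -2]]  ->  [[23, 19], [6, 5]]
... * rho(b) = [[2, 1], [5, 3]]  ->  [[141, 80], [37, 21]]
... * rho(c^-1) = [[-2, -1], [3, 1]]  ->  [[-42, -61], [-11, -16]]
... * rho(a^-1) = [[11, -4], [3, -1]]  ->  [[-645, 229], [-169, 60]]
... * rho(b) = [[2, 1], [5, 3]]  ->  [[-145, 42], [-38, 11]]
... * rho(c^-1) = [[-2, -1], [3, 1]]  ->  [[416, 187], [109, 49]]
... * rho(c^-1) = [[-2, -1], [3, 1]]  ->  [[-271, -229], [-71, -60]]
... * rho(a) = [[-1, 4], [-3, 11]]  ->  [[958, -3603], [251, -944]]
... * rho(a) = [[-1, 4], [-3, 11]]  ->  [[9851, -35801], [2581, -9380]]
... * rho(c) = [[1, 1], [-3, -2]]  ->  [[117254, 81453], [30721, 21341]]
... * rho(b^-1) = [[3, -1], [-5, 2]]  ->  [[-55503, 45652], [-14542, 11961]]
... * rho(c) = [[1, 1], [-3, -2]]  ->  [[-192459, -146807], [-50425, -38464]]
tr = -192459 + -38464 = -230923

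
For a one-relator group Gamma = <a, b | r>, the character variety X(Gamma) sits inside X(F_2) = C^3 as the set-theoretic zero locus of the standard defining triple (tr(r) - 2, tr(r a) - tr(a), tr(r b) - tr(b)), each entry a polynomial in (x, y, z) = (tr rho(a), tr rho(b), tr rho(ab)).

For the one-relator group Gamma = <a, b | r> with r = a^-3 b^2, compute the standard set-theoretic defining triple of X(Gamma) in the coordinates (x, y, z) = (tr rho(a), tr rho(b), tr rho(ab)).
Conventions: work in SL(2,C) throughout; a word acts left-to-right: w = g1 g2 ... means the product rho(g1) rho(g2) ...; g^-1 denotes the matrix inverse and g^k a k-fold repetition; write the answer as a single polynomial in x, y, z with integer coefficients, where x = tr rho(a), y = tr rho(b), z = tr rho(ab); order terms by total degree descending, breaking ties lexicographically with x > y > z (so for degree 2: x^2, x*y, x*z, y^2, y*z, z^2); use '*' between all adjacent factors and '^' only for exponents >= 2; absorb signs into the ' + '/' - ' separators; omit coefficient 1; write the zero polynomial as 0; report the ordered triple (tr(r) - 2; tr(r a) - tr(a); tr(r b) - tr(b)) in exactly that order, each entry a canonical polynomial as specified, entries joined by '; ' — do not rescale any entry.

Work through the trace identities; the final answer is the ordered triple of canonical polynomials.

tr(b^2) = tr(b) * tr(b) - tr(1) = y^2 - 2
tr(b^2 a) = tr(b) * tr(a b) - tr(a) = y*z - x
tr(b^2 a^-1) = tr(b^2) * tr(a) - tr(b^2 a) = x*y^2 - y*z - x
tr(a^-2 b^2) = tr(b^2 a^-1) * tr(a) - tr(b^2) = x^2*y^2 - x*y*z - x^2 - y^2 + 2
tr(a^-3 b^2) = tr(a^-2 b^2) * tr(a) - tr(a^-2 b^2 a) = x^3*y^2 - x^2*y*z - x^3 - 2*x*y^2 + y*z + 3*x
tr(b^3) = tr(b) * tr(b^2) - tr(b) = y^3 - 3*y
tr(b^3 a) = tr(b) * tr(b a b) - tr(b a) = y^2*z - x*y - z
tr(b^3 a^-1) = tr(b^3) * tr(a) - tr(b^3 a) = x*y^3 - y^2*z - 2*x*y + z
tr(a^-2 b^3) = tr(b^3 a^-1) * tr(a) - tr(b^3) = x^2*y^3 - x*y^2*z - 2*x^2*y - y^3 + x*z + 3*y
tr(a^-3 b^3) = tr(a^-2 b^3) * tr(a) - tr(a^-2 b^3 a) = x^3*y^3 - x^2*y^2*z - 2*x^3*y - 2*x*y^3 + x^2*z + y^2*z + 5*x*y - z
assemble the triple (tr(r) - 2; tr(r a) - x; tr(r b) - y)

x^3*y^2 - x^2*y*z - x^3 - 2*x*y^2 + y*z + 3*x - 2; x^2*y^2 - x*y*z - x^2 - y^2 - x + 2; x^3*y^3 - x^2*y^2*z - 2*x^3*y - 2*x*y^3 + x^2*z + y^2*z + 5*x*y - y - z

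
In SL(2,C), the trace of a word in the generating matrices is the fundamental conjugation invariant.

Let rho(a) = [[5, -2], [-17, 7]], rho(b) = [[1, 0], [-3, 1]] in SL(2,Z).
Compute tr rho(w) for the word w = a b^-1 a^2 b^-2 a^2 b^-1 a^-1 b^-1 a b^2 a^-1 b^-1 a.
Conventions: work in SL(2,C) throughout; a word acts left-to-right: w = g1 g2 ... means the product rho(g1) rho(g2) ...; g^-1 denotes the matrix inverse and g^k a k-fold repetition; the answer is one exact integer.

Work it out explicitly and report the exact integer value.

4476852

rho(a) = [[5, -2], [-17, 7]]
... * rho(b^-1) = [[1, 0], [3, 1]]  ->  [[-1, -2], [4, 7]]
... * rho(a) = [[5, -2], [-17, 7]]  ->  [[29, -12], [-99, 41]]
... * rho(a) = [[5, -2], [-17, 7]]  ->  [[349, -142], [-1192, 485]]
... * rho(b^-1) = [[1, 0], [3, 1]]  ->  [[-77, -142], [263, 485]]
... * rho(b^-1) = [[1, 0], [3, 1]]  ->  [[-503, -142], [1718, 485]]
... * rho(a) = [[5, -2], [-17, 7]]  ->  [[-101, 12], [345, -41]]
... * rho(a) = [[5, -2], [-17, 7]]  ->  [[-709, 286], [2422, -977]]
... * rho(b^-1) = [[1, 0], [3, 1]]  ->  [[149, 286], [-509, -977]]
... * rho(a^-1) = [[7, 2], [17, 5]]  ->  [[5905, 1728], [-20172, -5903]]
... * rho(b^-1) = [[1, 0], [3, 1]]  ->  [[11089, 1728], [-37881, -5903]]
... * rho(a) = [[5, -2], [-17, 7]]  ->  [[26069, -10082], [-89054, 34441]]
... * rho(b) = [[1, 0], [-3, 1]]  ->  [[56315, -10082], [-192377, 34441]]
... * rho(b) = [[1, 0], [-3, 1]]  ->  [[86561, -10082], [-295700, 34441]]
... * rho(a^-1) = [[7, 2], [17, 5]]  ->  [[434533, 122712], [-1484403, -419195]]
... * rho(b^-1) = [[1, 0], [3, 1]]  ->  [[802669, 122712], [-2741988, -419195]]
... * rho(a) = [[5, -2], [-17, 7]]  ->  [[1927241, -746354], [-6583625, 2549611]]
tr = 1927241 + 2549611 = 4476852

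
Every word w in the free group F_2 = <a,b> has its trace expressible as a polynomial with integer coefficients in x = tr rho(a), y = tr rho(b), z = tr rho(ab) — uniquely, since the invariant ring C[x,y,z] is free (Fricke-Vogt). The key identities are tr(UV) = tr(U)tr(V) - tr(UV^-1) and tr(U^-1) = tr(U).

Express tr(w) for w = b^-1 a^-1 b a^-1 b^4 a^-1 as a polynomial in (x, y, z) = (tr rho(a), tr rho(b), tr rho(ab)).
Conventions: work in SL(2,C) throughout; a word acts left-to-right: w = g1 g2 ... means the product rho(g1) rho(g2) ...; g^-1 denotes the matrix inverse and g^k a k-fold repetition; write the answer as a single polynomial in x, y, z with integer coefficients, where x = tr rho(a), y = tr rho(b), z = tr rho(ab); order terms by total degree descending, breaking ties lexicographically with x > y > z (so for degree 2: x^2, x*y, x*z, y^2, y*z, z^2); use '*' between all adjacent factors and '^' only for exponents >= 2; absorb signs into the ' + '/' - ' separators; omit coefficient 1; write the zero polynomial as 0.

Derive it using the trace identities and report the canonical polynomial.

trace(b^2) = trace(b) * trace(b) - trace(1)  (reduce the b square) = y^2 - 2
trace(b^3) = trace(b) * trace(b^2) - trace(b)  (reduce the b square) = y^3 - 3*y
trace(b^4) = trace(b) * trace(b^3) - trace(b^2)  (reduce the b square) = y^4 - 4*y^2 + 2
trace(b a b) = trace(b) * trace(a b) - trace(a)  (reduce the b square) = y*z - x
trace(b a b^2) = trace(b) * trace(b a b) - trace(b a)  (reduce the b square) = y^2*z - x*y - z
trace(b^4 a) = trace(b) * trace(b a b^2) - trace(b a b)  (reduce the b square) = y^3*z - x*y^2 - 2*y*z + x
trace(b^4 a^-1) = trace(b^4) * trace(a) - trace(b^4 a)  (eliminate a^-1) = x*y^4 - y^3*z - 3*x*y^2 + 2*y*z + x
trace(a^-1 b^4 a^-1) = trace(b^4 a^-1) * trace(a) - trace(b^4)  (eliminate a^-1) = x^2*y^4 - x*y^3*z - 3*x^2*y^2 - y^4 + 2*x*y*z + x^2 + 4*y^2 - 2
trace(b^5) = trace(b) * trace(b^4) - trace(b^3)  (reduce the b square) = y^5 - 5*y^3 + 5*y
trace(b^5 a) = trace(b) * trace(b^2 a b^2) - trace(b^2 a b)  (reduce the b square) = y^4*z - x*y^3 - 3*y^2*z + 2*x*y + z
trace(b a^-1 b^4) = trace(b^5) * trace(a) - trace(b^5 a)  (eliminate a^-1) = x*y^5 - y^4*z - 4*x*y^3 + 3*y^2*z + 3*x*y - z
trace(b^5 a b) = trace(b) * trace(b^2 a b^3) - trace(b^2 a b^2)  (reduce the b square) = y^5*z - x*y^4 - 4*y^3*z + 3*x*y^2 + 3*y*z - x
trace(a b a b) = trace(b a) * trace(b a) - trace(1)  (split on b) = z^2 - 2
trace(a b a) = trace(a) * trace(b a) - trace(b)  (reduce the a square) = x*z - y
trace(a b a b^2) = trace(b) * trace(a b a b) - trace(a b a)  (reduce the b square) = y*z^2 - x*z - y
trace(b^2 a b a b) = trace(b) * trace(a b a b^2) - trace(a b a b)  (reduce the b square) = y^2*z^2 - x*y*z - y^2 - z^2 + 2
trace(b^3 a b a b) = trace(b) * trace(b^2 a b a b) - trace(b^2 a b a)  (reduce the b square) = y^3*z^2 - x*y^2*z - y^3 - 2*y*z^2 + x*z + 3*y
trace(b^5 a b a) = trace(b) * trace(b^3 a b a b) - trace(b^3 a b a)  (reduce the b square) = y^4*z^2 - x*y^3*z - y^4 - 3*y^2*z^2 + 2*x*y*z + 4*y^2 + z^2 - 2
trace(b a b a^-1 b^4) = trace(b^5 a b) * trace(a) - trace(b^5 a b a)  (eliminate a^-1) = x*y^5*z - x^2*y^4 - y^4*z^2 - 3*x*y^3*z + 3*x^2*y^2 + y^4 + 3*y^2*z^2 + x*y*z - x^2 - 4*y^2 - z^2 + 2
trace(a b a b a b) = trace(a b a b) * trace(a b) - trace(b a)  (split on a) = z^3 - 3*z
trace(a b a b a) = trace(a) * trace(b a b a) - trace(b a b)  (reduce the a square) = x*z^2 - y*z - x
trace(b a b a b a b) = trace(b) * trace(a b a b a b) - trace(a b a b a)  (reduce the b square) = y*z^3 - x*z^2 - 2*y*z + x
trace(b a b a b a b^2) = trace(b) * trace(b a b a b a b) - trace(b a b a b a)  (reduce the b square) = y^2*z^3 - x*y*z^2 - 2*y^2*z - z^3 + x*y + 3*z
trace(b^4 a b a b a) = trace(b) * trace(b a b a b a b^2) - trace(b a b a b a b)  (reduce the b square) = y^3*z^3 - x*y^2*z^2 - 2*y^3*z - 2*y*z^3 + x*y^2 + x*z^2 + 5*y*z - x
trace(b a b a^-1 b^4 a) = trace(b^4 a b a b) * trace(a) - trace(b^4 a b a b a)  (eliminate a^-1) = x*y^4*z^2 - x^2*y^3*z - y^3*z^3 - x*y^4 - 2*x*y^2*z^2 + 2*x^2*y*z + 2*y^3*z + 2*y*z^3 + 3*x*y^2 - 5*y*z - x
trace(a b a^-1 b^4 a^-1 b) = trace(b a b a^-1 b^4) * trace(a) - trace(b a b a^-1 b^4 a)  (eliminate a^-1) = x^2*y^5*z - x^3*y^4 - 2*x*y^4*z^2 - 2*x^2*y^3*z + y^3*z^3 + 3*x^3*y^2 + 2*x*y^4 + 5*x*y^2*z^2 - x^2*y*z - 2*y^3*z - 2*y*z^3 - x^3 - 7*x*y^2 - x*z^2 + 5*y*z + 3*x
trace(b a^-1 b^4 a^-1 b^-1 a) = trace(a b a^-1 b^4 a^-1) * trace(b) - trace(a b a^-1 b^4 a^-1 b)  (eliminate b^-1) = -x^2*y^5*z + x^3*y^4 + x*y^6 + 2*x*y^4*z^2 + 2*x^2*y^3*z - y^5*z - y^3*z^3 - 3*x^3*y^2 - 6*x*y^4 - 5*x*y^2*z^2 + x^2*y*z + 5*y^3*z + 2*y*z^3 + x^3 + 10*x*y^2 + x*z^2 - 6*y*z - 3*x
trace(b^-1 a^-1 b a^-1 b^4 a^-1) = trace(b a^-1 b^4 a^-1 b^-1) * trace(a) - trace(b a^-1 b^4 a^-1 b^-1 a)  (eliminate a^-1) = x^2*y^5*z - x*y^6 - 2*x*y^4*z^2 - 3*x^2*y^3*z + y^5*z + y^3*z^3 + 5*x*y^4 + 5*x*y^2*z^2 + x^2*y*z - 5*y^3*z - 2*y*z^3 - 6*x*y^2 - x*z^2 + 6*y*z + x

x^2*y^5*z - x*y^6 - 2*x*y^4*z^2 - 3*x^2*y^3*z + y^5*z + y^3*z^3 + 5*x*y^4 + 5*x*y^2*z^2 + x^2*y*z - 5*y^3*z - 2*y*z^3 - 6*x*y^2 - x*z^2 + 6*y*z + x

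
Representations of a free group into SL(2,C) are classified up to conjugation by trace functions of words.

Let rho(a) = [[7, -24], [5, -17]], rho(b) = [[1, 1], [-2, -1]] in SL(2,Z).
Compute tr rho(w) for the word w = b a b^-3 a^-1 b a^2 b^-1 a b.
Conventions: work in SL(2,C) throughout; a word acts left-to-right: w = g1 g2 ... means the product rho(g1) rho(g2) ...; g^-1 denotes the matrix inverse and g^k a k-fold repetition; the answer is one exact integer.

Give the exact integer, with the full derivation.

rho(b) = [[1, 1], [-2, -1]]
... * rho(a) = [[7, -24], [5, -17]]  ->  [[12, -41], [-19, 65]]
... * rho(b^-1) = [[-1, -1], [2, 1]]  ->  [[-94, -53], [149, 84]]
... * rho(b^-1) = [[-1, -1], [2, 1]]  ->  [[-12, 41], [19, -65]]
... * rho(b^-1) = [[-1, -1], [2, 1]]  ->  [[94, 53], [-149, -84]]
... * rho(a^-1) = [[-17, 24], [-5, 7]]  ->  [[-1863, 2627], [2953, -4164]]
... * rho(b) = [[1, 1], [-2, -1]]  ->  [[-7117, -4490], [11281, 7117]]
... * rho(a) = [[7, -24], [5, -17]]  ->  [[-72269, 247138], [114552, -391733]]
... * rho(a) = [[7, -24], [5, -17]]  ->  [[729807, -2466890], [-1156801, 3910213]]
... * rho(b^-1) = [[-1, -1], [2, 1]]  ->  [[-5663587, -3196697], [8977227, 5067014]]
... * rho(a) = [[7, -24], [5, -17]]  ->  [[-55628594, 190269937], [88175659, -301592686]]
... * rho(b) = [[1, 1], [-2, -1]]  ->  [[-436168468, -245898531], [691361031, 389768345]]
tr = -436168468 + 389768345 = -46400123

-46400123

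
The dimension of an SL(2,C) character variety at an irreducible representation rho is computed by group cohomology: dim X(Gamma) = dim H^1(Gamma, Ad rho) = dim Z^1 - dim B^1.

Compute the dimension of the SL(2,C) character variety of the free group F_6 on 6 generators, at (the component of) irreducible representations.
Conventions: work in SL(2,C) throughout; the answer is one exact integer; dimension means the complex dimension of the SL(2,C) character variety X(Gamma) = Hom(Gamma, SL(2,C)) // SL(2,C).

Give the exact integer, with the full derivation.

15

Here Gamma is free of rank 6 — no relator constrains a cocycle.
A cocycle picks one sl_2 vector per generator freely, giving dim Z^1 = 3*6 = 18.
dim B^1 = 3: the coboundary map is injective because an irreducible image has centralizer 0 in sl_2.
dim H^1 = 18 - 3 = 15, which is dim X.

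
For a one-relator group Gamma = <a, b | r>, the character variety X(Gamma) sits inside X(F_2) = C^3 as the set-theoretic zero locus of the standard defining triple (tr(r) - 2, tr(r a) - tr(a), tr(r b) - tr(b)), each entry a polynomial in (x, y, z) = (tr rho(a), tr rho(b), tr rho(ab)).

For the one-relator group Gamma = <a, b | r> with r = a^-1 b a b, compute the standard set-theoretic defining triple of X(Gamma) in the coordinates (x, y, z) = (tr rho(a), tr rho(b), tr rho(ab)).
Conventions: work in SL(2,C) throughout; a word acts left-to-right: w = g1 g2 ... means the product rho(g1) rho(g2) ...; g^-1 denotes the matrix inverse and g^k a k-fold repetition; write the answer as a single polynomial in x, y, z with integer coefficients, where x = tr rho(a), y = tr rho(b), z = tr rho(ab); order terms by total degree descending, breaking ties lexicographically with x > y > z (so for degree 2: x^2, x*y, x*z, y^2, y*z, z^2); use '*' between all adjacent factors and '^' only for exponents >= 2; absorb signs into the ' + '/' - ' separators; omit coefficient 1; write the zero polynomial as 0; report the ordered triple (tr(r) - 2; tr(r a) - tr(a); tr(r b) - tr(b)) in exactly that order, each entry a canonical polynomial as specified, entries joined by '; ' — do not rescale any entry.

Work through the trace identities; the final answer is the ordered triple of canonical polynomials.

x*y*z - x^2 - z^2; y*z - 2*x; x*y^2*z - x^2*y - y*z^2

and tr(b a b) = tr(b) tr(a b) - tr(a) = y*z - x
and tr(b a b a) = tr(a b) tr(a b) - tr(1)   [split at repeated a] = z^2 - 2
and tr(a^-1 b a b) = tr(b a b) tr(a) - tr(b a b a) = x*y*z - x^2 - z^2 + 2
and tr(b a b^2) = tr(b) tr(b a b) - tr(b a) = y^2*z - x*y - z
tr(a b a) = tr(a) tr(b a) - tr(b) = x*z - y
next, tr(b a b^2 a) = tr(b) tr(a b a b) - tr(a b a) = y*z^2 - x*z - y
next, tr(a^-1 b a b^2) = tr(b a b^2) tr(a) - tr(b a b^2 a) = x*y^2*z - x^2*y - y*z^2 + y
assemble the triple (tr(r) - 2; tr(r a) - x; tr(r b) - y)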